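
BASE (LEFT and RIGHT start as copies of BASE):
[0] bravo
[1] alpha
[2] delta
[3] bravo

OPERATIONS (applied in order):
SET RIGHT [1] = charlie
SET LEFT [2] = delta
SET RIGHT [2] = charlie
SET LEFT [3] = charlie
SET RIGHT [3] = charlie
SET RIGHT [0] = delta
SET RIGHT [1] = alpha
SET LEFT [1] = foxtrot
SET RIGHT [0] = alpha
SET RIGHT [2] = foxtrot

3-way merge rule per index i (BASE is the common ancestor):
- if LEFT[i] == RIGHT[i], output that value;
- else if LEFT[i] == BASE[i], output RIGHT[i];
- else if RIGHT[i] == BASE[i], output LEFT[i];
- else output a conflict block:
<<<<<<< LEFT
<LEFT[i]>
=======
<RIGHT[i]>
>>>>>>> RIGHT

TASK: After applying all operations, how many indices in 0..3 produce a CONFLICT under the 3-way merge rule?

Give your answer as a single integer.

Final LEFT:  [bravo, foxtrot, delta, charlie]
Final RIGHT: [alpha, alpha, foxtrot, charlie]
i=0: L=bravo=BASE, R=alpha -> take RIGHT -> alpha
i=1: L=foxtrot, R=alpha=BASE -> take LEFT -> foxtrot
i=2: L=delta=BASE, R=foxtrot -> take RIGHT -> foxtrot
i=3: L=charlie R=charlie -> agree -> charlie
Conflict count: 0

Answer: 0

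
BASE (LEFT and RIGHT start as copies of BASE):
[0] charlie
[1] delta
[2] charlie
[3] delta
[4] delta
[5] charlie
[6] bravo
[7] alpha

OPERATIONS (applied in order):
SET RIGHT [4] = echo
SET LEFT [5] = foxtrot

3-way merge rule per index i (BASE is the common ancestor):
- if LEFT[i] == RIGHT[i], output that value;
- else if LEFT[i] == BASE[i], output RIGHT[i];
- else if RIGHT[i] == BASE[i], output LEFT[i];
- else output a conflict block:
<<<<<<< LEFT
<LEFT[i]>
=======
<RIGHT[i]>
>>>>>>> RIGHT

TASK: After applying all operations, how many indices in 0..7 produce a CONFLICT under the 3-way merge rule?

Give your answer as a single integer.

Final LEFT:  [charlie, delta, charlie, delta, delta, foxtrot, bravo, alpha]
Final RIGHT: [charlie, delta, charlie, delta, echo, charlie, bravo, alpha]
i=0: L=charlie R=charlie -> agree -> charlie
i=1: L=delta R=delta -> agree -> delta
i=2: L=charlie R=charlie -> agree -> charlie
i=3: L=delta R=delta -> agree -> delta
i=4: L=delta=BASE, R=echo -> take RIGHT -> echo
i=5: L=foxtrot, R=charlie=BASE -> take LEFT -> foxtrot
i=6: L=bravo R=bravo -> agree -> bravo
i=7: L=alpha R=alpha -> agree -> alpha
Conflict count: 0

Answer: 0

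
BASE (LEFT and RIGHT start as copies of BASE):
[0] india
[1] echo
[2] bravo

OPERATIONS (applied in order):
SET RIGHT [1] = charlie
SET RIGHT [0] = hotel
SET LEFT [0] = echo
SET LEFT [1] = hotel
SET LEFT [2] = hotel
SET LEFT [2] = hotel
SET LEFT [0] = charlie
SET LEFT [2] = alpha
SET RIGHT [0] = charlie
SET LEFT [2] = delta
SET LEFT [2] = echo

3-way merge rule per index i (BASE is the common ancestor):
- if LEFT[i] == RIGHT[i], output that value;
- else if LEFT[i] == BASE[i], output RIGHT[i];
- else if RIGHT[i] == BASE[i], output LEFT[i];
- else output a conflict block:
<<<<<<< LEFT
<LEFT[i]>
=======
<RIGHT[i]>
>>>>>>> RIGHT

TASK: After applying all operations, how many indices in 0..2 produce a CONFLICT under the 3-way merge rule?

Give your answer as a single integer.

Final LEFT:  [charlie, hotel, echo]
Final RIGHT: [charlie, charlie, bravo]
i=0: L=charlie R=charlie -> agree -> charlie
i=1: BASE=echo L=hotel R=charlie all differ -> CONFLICT
i=2: L=echo, R=bravo=BASE -> take LEFT -> echo
Conflict count: 1

Answer: 1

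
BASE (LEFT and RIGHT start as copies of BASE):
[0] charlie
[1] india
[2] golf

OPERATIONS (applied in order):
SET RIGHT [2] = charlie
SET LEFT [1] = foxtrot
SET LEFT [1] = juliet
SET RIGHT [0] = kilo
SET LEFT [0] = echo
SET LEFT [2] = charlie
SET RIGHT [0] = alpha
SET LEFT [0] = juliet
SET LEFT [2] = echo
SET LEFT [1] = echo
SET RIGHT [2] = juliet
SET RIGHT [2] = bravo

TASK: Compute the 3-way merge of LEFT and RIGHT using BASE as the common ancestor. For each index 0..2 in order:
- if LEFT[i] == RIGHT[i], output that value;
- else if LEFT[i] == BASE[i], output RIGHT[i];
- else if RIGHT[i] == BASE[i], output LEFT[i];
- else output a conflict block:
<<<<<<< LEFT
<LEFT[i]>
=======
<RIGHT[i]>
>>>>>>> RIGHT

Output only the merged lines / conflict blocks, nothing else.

Answer: <<<<<<< LEFT
juliet
=======
alpha
>>>>>>> RIGHT
echo
<<<<<<< LEFT
echo
=======
bravo
>>>>>>> RIGHT

Derivation:
Final LEFT:  [juliet, echo, echo]
Final RIGHT: [alpha, india, bravo]
i=0: BASE=charlie L=juliet R=alpha all differ -> CONFLICT
i=1: L=echo, R=india=BASE -> take LEFT -> echo
i=2: BASE=golf L=echo R=bravo all differ -> CONFLICT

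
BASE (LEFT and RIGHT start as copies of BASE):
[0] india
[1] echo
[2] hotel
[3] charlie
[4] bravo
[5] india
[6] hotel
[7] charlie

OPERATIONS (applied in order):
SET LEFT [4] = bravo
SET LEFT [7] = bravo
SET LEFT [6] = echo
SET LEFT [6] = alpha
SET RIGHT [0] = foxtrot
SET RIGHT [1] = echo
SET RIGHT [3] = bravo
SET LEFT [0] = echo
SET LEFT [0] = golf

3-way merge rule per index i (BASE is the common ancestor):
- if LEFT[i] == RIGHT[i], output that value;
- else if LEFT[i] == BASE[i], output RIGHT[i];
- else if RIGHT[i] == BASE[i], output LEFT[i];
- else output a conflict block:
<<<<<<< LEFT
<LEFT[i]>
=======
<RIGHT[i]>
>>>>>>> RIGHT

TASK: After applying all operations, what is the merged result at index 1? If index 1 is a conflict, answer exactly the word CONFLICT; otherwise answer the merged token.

Final LEFT:  [golf, echo, hotel, charlie, bravo, india, alpha, bravo]
Final RIGHT: [foxtrot, echo, hotel, bravo, bravo, india, hotel, charlie]
i=0: BASE=india L=golf R=foxtrot all differ -> CONFLICT
i=1: L=echo R=echo -> agree -> echo
i=2: L=hotel R=hotel -> agree -> hotel
i=3: L=charlie=BASE, R=bravo -> take RIGHT -> bravo
i=4: L=bravo R=bravo -> agree -> bravo
i=5: L=india R=india -> agree -> india
i=6: L=alpha, R=hotel=BASE -> take LEFT -> alpha
i=7: L=bravo, R=charlie=BASE -> take LEFT -> bravo
Index 1 -> echo

Answer: echo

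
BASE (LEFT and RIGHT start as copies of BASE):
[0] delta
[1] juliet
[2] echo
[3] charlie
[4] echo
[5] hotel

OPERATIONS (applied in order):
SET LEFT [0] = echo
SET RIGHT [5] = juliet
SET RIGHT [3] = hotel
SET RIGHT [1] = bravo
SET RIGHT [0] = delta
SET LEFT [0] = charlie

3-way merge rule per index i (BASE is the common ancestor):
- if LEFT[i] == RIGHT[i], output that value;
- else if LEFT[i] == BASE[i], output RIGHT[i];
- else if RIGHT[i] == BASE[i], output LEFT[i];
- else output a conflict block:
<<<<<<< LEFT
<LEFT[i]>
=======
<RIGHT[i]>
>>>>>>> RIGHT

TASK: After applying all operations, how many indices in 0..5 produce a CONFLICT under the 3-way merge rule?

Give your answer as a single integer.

Answer: 0

Derivation:
Final LEFT:  [charlie, juliet, echo, charlie, echo, hotel]
Final RIGHT: [delta, bravo, echo, hotel, echo, juliet]
i=0: L=charlie, R=delta=BASE -> take LEFT -> charlie
i=1: L=juliet=BASE, R=bravo -> take RIGHT -> bravo
i=2: L=echo R=echo -> agree -> echo
i=3: L=charlie=BASE, R=hotel -> take RIGHT -> hotel
i=4: L=echo R=echo -> agree -> echo
i=5: L=hotel=BASE, R=juliet -> take RIGHT -> juliet
Conflict count: 0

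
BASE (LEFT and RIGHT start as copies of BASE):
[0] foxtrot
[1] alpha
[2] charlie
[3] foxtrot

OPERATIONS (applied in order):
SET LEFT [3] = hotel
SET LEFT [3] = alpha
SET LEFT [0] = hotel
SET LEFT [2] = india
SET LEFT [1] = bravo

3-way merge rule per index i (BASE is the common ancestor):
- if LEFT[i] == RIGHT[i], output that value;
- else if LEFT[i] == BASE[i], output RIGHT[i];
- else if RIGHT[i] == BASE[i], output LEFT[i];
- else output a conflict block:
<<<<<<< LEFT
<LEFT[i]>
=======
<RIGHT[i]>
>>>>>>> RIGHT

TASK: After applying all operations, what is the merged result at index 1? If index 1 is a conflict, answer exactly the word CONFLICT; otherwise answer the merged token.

Answer: bravo

Derivation:
Final LEFT:  [hotel, bravo, india, alpha]
Final RIGHT: [foxtrot, alpha, charlie, foxtrot]
i=0: L=hotel, R=foxtrot=BASE -> take LEFT -> hotel
i=1: L=bravo, R=alpha=BASE -> take LEFT -> bravo
i=2: L=india, R=charlie=BASE -> take LEFT -> india
i=3: L=alpha, R=foxtrot=BASE -> take LEFT -> alpha
Index 1 -> bravo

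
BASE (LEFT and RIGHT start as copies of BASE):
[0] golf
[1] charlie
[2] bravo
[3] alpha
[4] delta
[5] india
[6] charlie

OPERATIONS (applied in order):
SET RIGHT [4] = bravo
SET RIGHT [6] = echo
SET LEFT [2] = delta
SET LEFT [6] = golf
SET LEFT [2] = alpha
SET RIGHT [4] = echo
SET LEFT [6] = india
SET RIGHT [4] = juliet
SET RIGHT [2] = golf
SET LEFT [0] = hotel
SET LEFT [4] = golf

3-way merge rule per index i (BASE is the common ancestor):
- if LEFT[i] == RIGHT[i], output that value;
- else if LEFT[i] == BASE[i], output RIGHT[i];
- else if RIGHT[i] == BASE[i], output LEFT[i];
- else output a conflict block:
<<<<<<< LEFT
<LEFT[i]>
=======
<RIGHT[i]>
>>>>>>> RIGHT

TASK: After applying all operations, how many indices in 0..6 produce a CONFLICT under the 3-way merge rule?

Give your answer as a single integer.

Answer: 3

Derivation:
Final LEFT:  [hotel, charlie, alpha, alpha, golf, india, india]
Final RIGHT: [golf, charlie, golf, alpha, juliet, india, echo]
i=0: L=hotel, R=golf=BASE -> take LEFT -> hotel
i=1: L=charlie R=charlie -> agree -> charlie
i=2: BASE=bravo L=alpha R=golf all differ -> CONFLICT
i=3: L=alpha R=alpha -> agree -> alpha
i=4: BASE=delta L=golf R=juliet all differ -> CONFLICT
i=5: L=india R=india -> agree -> india
i=6: BASE=charlie L=india R=echo all differ -> CONFLICT
Conflict count: 3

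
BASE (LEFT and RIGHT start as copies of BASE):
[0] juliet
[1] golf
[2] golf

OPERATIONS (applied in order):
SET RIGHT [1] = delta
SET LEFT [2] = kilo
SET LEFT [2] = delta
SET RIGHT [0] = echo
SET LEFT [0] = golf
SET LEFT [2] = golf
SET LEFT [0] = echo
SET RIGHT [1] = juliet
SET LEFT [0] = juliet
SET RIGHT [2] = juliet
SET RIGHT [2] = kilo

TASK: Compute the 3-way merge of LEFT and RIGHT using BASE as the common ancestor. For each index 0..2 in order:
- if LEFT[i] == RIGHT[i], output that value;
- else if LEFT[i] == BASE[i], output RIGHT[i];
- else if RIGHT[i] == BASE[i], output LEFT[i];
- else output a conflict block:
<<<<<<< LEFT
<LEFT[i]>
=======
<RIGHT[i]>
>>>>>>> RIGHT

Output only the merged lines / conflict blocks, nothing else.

Answer: echo
juliet
kilo

Derivation:
Final LEFT:  [juliet, golf, golf]
Final RIGHT: [echo, juliet, kilo]
i=0: L=juliet=BASE, R=echo -> take RIGHT -> echo
i=1: L=golf=BASE, R=juliet -> take RIGHT -> juliet
i=2: L=golf=BASE, R=kilo -> take RIGHT -> kilo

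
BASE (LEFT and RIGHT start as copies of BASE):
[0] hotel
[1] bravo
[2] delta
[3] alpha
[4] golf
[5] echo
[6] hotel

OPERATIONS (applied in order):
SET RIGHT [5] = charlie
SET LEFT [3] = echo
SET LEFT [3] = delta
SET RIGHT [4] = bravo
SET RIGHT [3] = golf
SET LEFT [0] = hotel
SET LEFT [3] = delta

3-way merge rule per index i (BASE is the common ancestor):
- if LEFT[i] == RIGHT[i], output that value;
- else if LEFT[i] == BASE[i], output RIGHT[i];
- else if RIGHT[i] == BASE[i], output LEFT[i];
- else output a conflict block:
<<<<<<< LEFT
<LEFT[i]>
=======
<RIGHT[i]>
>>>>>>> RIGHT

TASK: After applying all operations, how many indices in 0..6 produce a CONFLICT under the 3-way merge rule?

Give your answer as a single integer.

Answer: 1

Derivation:
Final LEFT:  [hotel, bravo, delta, delta, golf, echo, hotel]
Final RIGHT: [hotel, bravo, delta, golf, bravo, charlie, hotel]
i=0: L=hotel R=hotel -> agree -> hotel
i=1: L=bravo R=bravo -> agree -> bravo
i=2: L=delta R=delta -> agree -> delta
i=3: BASE=alpha L=delta R=golf all differ -> CONFLICT
i=4: L=golf=BASE, R=bravo -> take RIGHT -> bravo
i=5: L=echo=BASE, R=charlie -> take RIGHT -> charlie
i=6: L=hotel R=hotel -> agree -> hotel
Conflict count: 1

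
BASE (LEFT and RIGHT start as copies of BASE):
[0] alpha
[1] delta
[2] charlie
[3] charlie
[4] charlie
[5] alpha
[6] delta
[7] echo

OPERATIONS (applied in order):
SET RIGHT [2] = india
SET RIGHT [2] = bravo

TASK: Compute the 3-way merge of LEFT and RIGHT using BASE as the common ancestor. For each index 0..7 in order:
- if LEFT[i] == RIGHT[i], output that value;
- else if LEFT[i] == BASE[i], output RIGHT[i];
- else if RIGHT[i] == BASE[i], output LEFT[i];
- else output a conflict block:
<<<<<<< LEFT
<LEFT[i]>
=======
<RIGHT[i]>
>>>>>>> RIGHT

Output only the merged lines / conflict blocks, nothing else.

Final LEFT:  [alpha, delta, charlie, charlie, charlie, alpha, delta, echo]
Final RIGHT: [alpha, delta, bravo, charlie, charlie, alpha, delta, echo]
i=0: L=alpha R=alpha -> agree -> alpha
i=1: L=delta R=delta -> agree -> delta
i=2: L=charlie=BASE, R=bravo -> take RIGHT -> bravo
i=3: L=charlie R=charlie -> agree -> charlie
i=4: L=charlie R=charlie -> agree -> charlie
i=5: L=alpha R=alpha -> agree -> alpha
i=6: L=delta R=delta -> agree -> delta
i=7: L=echo R=echo -> agree -> echo

Answer: alpha
delta
bravo
charlie
charlie
alpha
delta
echo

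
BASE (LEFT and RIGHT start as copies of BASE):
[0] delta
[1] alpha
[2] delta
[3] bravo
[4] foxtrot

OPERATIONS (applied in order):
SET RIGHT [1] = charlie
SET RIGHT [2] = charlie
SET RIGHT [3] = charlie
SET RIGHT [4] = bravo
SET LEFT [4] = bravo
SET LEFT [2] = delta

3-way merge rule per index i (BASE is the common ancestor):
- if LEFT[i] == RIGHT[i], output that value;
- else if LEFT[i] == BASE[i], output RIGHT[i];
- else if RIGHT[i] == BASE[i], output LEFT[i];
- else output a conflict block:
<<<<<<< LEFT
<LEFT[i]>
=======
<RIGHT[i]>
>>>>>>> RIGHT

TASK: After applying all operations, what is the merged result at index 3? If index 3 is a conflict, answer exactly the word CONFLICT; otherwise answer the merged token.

Answer: charlie

Derivation:
Final LEFT:  [delta, alpha, delta, bravo, bravo]
Final RIGHT: [delta, charlie, charlie, charlie, bravo]
i=0: L=delta R=delta -> agree -> delta
i=1: L=alpha=BASE, R=charlie -> take RIGHT -> charlie
i=2: L=delta=BASE, R=charlie -> take RIGHT -> charlie
i=3: L=bravo=BASE, R=charlie -> take RIGHT -> charlie
i=4: L=bravo R=bravo -> agree -> bravo
Index 3 -> charlie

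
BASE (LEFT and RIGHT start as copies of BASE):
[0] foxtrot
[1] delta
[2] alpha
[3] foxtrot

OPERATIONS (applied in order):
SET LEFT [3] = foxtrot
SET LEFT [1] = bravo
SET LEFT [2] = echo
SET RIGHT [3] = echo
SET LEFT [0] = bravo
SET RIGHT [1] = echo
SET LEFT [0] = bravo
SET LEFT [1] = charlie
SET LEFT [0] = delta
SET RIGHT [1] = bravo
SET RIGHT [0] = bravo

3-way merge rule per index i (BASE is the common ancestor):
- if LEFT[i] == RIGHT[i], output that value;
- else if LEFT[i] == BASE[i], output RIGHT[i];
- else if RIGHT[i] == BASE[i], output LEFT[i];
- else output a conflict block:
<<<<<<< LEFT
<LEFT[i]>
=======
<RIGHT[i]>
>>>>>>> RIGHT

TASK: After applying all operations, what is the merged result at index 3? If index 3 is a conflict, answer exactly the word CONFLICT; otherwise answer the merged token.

Answer: echo

Derivation:
Final LEFT:  [delta, charlie, echo, foxtrot]
Final RIGHT: [bravo, bravo, alpha, echo]
i=0: BASE=foxtrot L=delta R=bravo all differ -> CONFLICT
i=1: BASE=delta L=charlie R=bravo all differ -> CONFLICT
i=2: L=echo, R=alpha=BASE -> take LEFT -> echo
i=3: L=foxtrot=BASE, R=echo -> take RIGHT -> echo
Index 3 -> echo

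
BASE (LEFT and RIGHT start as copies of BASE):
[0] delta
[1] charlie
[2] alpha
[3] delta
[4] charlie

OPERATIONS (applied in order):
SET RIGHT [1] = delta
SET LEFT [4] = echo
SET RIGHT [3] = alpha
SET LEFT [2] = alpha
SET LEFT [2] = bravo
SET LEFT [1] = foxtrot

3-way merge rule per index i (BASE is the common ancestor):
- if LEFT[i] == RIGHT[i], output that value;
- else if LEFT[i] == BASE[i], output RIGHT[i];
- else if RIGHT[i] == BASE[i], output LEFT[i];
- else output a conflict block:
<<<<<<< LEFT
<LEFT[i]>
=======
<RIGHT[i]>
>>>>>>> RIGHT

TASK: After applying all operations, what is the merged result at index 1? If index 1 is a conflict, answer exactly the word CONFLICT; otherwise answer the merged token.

Answer: CONFLICT

Derivation:
Final LEFT:  [delta, foxtrot, bravo, delta, echo]
Final RIGHT: [delta, delta, alpha, alpha, charlie]
i=0: L=delta R=delta -> agree -> delta
i=1: BASE=charlie L=foxtrot R=delta all differ -> CONFLICT
i=2: L=bravo, R=alpha=BASE -> take LEFT -> bravo
i=3: L=delta=BASE, R=alpha -> take RIGHT -> alpha
i=4: L=echo, R=charlie=BASE -> take LEFT -> echo
Index 1 -> CONFLICT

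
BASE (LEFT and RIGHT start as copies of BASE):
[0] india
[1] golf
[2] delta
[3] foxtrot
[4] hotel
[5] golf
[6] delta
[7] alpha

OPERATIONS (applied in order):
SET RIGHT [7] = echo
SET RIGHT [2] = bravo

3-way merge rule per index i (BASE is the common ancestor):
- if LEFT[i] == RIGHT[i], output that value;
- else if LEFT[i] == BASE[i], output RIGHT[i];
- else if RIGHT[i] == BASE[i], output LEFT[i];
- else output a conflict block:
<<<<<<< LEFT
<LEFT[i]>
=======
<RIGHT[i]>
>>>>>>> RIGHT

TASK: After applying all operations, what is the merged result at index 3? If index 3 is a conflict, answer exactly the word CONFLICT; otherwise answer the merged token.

Final LEFT:  [india, golf, delta, foxtrot, hotel, golf, delta, alpha]
Final RIGHT: [india, golf, bravo, foxtrot, hotel, golf, delta, echo]
i=0: L=india R=india -> agree -> india
i=1: L=golf R=golf -> agree -> golf
i=2: L=delta=BASE, R=bravo -> take RIGHT -> bravo
i=3: L=foxtrot R=foxtrot -> agree -> foxtrot
i=4: L=hotel R=hotel -> agree -> hotel
i=5: L=golf R=golf -> agree -> golf
i=6: L=delta R=delta -> agree -> delta
i=7: L=alpha=BASE, R=echo -> take RIGHT -> echo
Index 3 -> foxtrot

Answer: foxtrot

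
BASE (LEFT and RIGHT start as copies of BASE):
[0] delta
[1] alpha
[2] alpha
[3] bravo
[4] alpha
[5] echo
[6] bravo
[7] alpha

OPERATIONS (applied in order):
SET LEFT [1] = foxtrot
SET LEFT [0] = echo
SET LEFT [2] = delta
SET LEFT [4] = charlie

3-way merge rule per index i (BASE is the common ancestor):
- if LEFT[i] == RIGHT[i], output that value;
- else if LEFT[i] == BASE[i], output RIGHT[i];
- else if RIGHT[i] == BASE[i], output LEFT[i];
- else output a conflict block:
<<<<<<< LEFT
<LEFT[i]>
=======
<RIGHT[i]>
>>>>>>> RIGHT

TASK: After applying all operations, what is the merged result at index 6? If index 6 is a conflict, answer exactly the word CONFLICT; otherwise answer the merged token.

Answer: bravo

Derivation:
Final LEFT:  [echo, foxtrot, delta, bravo, charlie, echo, bravo, alpha]
Final RIGHT: [delta, alpha, alpha, bravo, alpha, echo, bravo, alpha]
i=0: L=echo, R=delta=BASE -> take LEFT -> echo
i=1: L=foxtrot, R=alpha=BASE -> take LEFT -> foxtrot
i=2: L=delta, R=alpha=BASE -> take LEFT -> delta
i=3: L=bravo R=bravo -> agree -> bravo
i=4: L=charlie, R=alpha=BASE -> take LEFT -> charlie
i=5: L=echo R=echo -> agree -> echo
i=6: L=bravo R=bravo -> agree -> bravo
i=7: L=alpha R=alpha -> agree -> alpha
Index 6 -> bravo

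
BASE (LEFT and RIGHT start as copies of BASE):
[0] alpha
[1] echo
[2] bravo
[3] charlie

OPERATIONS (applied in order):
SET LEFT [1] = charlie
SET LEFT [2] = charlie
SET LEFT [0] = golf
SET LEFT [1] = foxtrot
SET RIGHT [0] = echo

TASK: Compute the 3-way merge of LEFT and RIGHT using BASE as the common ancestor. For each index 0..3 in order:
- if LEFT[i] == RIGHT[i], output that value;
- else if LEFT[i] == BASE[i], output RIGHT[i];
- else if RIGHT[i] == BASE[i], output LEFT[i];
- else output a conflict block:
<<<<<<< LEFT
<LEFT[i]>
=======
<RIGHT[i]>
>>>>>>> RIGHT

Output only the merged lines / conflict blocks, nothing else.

Final LEFT:  [golf, foxtrot, charlie, charlie]
Final RIGHT: [echo, echo, bravo, charlie]
i=0: BASE=alpha L=golf R=echo all differ -> CONFLICT
i=1: L=foxtrot, R=echo=BASE -> take LEFT -> foxtrot
i=2: L=charlie, R=bravo=BASE -> take LEFT -> charlie
i=3: L=charlie R=charlie -> agree -> charlie

Answer: <<<<<<< LEFT
golf
=======
echo
>>>>>>> RIGHT
foxtrot
charlie
charlie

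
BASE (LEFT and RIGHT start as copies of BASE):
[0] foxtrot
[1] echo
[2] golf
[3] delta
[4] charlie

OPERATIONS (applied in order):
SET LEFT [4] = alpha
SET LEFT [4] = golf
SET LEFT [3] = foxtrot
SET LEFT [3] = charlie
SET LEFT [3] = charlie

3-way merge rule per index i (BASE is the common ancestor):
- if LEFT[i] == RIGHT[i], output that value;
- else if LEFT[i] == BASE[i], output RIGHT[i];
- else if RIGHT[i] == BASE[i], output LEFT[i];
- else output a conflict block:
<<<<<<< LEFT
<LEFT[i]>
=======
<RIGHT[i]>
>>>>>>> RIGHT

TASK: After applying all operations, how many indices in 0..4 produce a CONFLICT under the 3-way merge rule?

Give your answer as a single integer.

Final LEFT:  [foxtrot, echo, golf, charlie, golf]
Final RIGHT: [foxtrot, echo, golf, delta, charlie]
i=0: L=foxtrot R=foxtrot -> agree -> foxtrot
i=1: L=echo R=echo -> agree -> echo
i=2: L=golf R=golf -> agree -> golf
i=3: L=charlie, R=delta=BASE -> take LEFT -> charlie
i=4: L=golf, R=charlie=BASE -> take LEFT -> golf
Conflict count: 0

Answer: 0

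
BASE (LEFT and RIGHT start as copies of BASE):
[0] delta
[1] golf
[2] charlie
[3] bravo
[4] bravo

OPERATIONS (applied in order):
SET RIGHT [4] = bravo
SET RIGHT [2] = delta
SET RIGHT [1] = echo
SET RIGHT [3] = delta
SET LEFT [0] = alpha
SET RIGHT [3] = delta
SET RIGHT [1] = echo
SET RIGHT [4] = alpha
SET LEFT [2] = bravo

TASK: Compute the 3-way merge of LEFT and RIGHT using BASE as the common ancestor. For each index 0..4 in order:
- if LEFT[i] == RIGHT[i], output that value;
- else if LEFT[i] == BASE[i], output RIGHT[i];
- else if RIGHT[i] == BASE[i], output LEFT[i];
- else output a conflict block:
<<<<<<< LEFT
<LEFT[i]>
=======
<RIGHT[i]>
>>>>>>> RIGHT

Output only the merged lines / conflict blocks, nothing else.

Final LEFT:  [alpha, golf, bravo, bravo, bravo]
Final RIGHT: [delta, echo, delta, delta, alpha]
i=0: L=alpha, R=delta=BASE -> take LEFT -> alpha
i=1: L=golf=BASE, R=echo -> take RIGHT -> echo
i=2: BASE=charlie L=bravo R=delta all differ -> CONFLICT
i=3: L=bravo=BASE, R=delta -> take RIGHT -> delta
i=4: L=bravo=BASE, R=alpha -> take RIGHT -> alpha

Answer: alpha
echo
<<<<<<< LEFT
bravo
=======
delta
>>>>>>> RIGHT
delta
alpha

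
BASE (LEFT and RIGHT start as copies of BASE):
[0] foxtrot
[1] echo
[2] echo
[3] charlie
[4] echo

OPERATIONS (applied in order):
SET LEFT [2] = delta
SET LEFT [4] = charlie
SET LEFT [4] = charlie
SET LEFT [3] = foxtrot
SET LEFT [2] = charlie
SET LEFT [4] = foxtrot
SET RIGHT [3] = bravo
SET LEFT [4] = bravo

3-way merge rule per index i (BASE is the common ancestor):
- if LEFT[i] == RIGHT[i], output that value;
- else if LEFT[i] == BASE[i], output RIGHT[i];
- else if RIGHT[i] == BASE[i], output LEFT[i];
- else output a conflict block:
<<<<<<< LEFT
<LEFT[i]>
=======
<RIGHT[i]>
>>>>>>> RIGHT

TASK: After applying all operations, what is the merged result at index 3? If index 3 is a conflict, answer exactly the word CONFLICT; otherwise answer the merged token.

Answer: CONFLICT

Derivation:
Final LEFT:  [foxtrot, echo, charlie, foxtrot, bravo]
Final RIGHT: [foxtrot, echo, echo, bravo, echo]
i=0: L=foxtrot R=foxtrot -> agree -> foxtrot
i=1: L=echo R=echo -> agree -> echo
i=2: L=charlie, R=echo=BASE -> take LEFT -> charlie
i=3: BASE=charlie L=foxtrot R=bravo all differ -> CONFLICT
i=4: L=bravo, R=echo=BASE -> take LEFT -> bravo
Index 3 -> CONFLICT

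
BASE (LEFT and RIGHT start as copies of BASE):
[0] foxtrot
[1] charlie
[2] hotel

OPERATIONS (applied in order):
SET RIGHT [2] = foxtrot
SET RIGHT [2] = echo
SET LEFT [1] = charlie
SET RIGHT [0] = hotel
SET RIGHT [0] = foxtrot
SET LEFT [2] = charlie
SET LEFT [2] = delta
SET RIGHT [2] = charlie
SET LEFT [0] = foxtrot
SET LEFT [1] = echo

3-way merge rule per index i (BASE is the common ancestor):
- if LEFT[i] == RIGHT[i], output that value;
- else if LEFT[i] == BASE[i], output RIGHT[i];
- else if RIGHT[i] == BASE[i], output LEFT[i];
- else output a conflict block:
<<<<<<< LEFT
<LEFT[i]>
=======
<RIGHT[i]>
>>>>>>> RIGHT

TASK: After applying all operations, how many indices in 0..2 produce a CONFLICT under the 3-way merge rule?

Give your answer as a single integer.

Answer: 1

Derivation:
Final LEFT:  [foxtrot, echo, delta]
Final RIGHT: [foxtrot, charlie, charlie]
i=0: L=foxtrot R=foxtrot -> agree -> foxtrot
i=1: L=echo, R=charlie=BASE -> take LEFT -> echo
i=2: BASE=hotel L=delta R=charlie all differ -> CONFLICT
Conflict count: 1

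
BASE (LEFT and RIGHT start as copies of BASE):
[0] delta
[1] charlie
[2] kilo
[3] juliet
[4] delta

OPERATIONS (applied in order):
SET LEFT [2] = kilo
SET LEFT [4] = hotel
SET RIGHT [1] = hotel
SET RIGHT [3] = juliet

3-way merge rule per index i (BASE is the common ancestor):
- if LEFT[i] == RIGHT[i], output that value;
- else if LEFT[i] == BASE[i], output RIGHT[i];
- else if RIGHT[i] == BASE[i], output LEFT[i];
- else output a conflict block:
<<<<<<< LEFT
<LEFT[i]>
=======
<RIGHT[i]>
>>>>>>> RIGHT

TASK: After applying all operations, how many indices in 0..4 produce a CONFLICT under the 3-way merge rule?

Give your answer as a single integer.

Answer: 0

Derivation:
Final LEFT:  [delta, charlie, kilo, juliet, hotel]
Final RIGHT: [delta, hotel, kilo, juliet, delta]
i=0: L=delta R=delta -> agree -> delta
i=1: L=charlie=BASE, R=hotel -> take RIGHT -> hotel
i=2: L=kilo R=kilo -> agree -> kilo
i=3: L=juliet R=juliet -> agree -> juliet
i=4: L=hotel, R=delta=BASE -> take LEFT -> hotel
Conflict count: 0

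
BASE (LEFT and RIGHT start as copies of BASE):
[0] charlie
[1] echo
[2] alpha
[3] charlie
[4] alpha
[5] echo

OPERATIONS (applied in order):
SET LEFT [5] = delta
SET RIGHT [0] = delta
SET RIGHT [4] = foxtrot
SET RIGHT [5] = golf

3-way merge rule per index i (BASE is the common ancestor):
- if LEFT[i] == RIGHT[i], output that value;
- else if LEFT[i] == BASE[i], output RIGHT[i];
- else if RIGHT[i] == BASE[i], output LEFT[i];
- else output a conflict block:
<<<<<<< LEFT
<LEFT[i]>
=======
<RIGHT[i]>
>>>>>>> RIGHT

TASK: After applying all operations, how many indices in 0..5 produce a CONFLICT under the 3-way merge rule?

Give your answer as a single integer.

Final LEFT:  [charlie, echo, alpha, charlie, alpha, delta]
Final RIGHT: [delta, echo, alpha, charlie, foxtrot, golf]
i=0: L=charlie=BASE, R=delta -> take RIGHT -> delta
i=1: L=echo R=echo -> agree -> echo
i=2: L=alpha R=alpha -> agree -> alpha
i=3: L=charlie R=charlie -> agree -> charlie
i=4: L=alpha=BASE, R=foxtrot -> take RIGHT -> foxtrot
i=5: BASE=echo L=delta R=golf all differ -> CONFLICT
Conflict count: 1

Answer: 1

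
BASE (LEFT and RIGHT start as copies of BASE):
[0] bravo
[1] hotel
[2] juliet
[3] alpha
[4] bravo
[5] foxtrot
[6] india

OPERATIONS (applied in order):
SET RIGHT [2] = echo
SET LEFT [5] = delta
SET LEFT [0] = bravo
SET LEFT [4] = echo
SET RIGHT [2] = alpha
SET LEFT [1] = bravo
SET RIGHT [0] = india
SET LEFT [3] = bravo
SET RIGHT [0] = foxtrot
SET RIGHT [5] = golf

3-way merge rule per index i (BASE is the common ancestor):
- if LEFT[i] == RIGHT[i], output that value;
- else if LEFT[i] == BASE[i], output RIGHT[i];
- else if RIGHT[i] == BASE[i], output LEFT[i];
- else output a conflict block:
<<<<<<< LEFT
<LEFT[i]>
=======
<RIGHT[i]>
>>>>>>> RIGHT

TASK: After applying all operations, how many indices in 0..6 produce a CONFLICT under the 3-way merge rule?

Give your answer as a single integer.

Final LEFT:  [bravo, bravo, juliet, bravo, echo, delta, india]
Final RIGHT: [foxtrot, hotel, alpha, alpha, bravo, golf, india]
i=0: L=bravo=BASE, R=foxtrot -> take RIGHT -> foxtrot
i=1: L=bravo, R=hotel=BASE -> take LEFT -> bravo
i=2: L=juliet=BASE, R=alpha -> take RIGHT -> alpha
i=3: L=bravo, R=alpha=BASE -> take LEFT -> bravo
i=4: L=echo, R=bravo=BASE -> take LEFT -> echo
i=5: BASE=foxtrot L=delta R=golf all differ -> CONFLICT
i=6: L=india R=india -> agree -> india
Conflict count: 1

Answer: 1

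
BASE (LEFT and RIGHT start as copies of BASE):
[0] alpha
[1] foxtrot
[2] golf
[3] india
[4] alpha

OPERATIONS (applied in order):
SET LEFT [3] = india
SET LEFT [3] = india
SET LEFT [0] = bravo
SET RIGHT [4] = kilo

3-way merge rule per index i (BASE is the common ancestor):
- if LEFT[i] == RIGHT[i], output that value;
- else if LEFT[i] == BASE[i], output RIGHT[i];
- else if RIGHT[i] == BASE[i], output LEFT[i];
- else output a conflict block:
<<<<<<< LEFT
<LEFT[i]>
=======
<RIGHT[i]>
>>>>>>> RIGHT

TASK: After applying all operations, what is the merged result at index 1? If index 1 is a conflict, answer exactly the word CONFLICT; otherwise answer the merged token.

Answer: foxtrot

Derivation:
Final LEFT:  [bravo, foxtrot, golf, india, alpha]
Final RIGHT: [alpha, foxtrot, golf, india, kilo]
i=0: L=bravo, R=alpha=BASE -> take LEFT -> bravo
i=1: L=foxtrot R=foxtrot -> agree -> foxtrot
i=2: L=golf R=golf -> agree -> golf
i=3: L=india R=india -> agree -> india
i=4: L=alpha=BASE, R=kilo -> take RIGHT -> kilo
Index 1 -> foxtrot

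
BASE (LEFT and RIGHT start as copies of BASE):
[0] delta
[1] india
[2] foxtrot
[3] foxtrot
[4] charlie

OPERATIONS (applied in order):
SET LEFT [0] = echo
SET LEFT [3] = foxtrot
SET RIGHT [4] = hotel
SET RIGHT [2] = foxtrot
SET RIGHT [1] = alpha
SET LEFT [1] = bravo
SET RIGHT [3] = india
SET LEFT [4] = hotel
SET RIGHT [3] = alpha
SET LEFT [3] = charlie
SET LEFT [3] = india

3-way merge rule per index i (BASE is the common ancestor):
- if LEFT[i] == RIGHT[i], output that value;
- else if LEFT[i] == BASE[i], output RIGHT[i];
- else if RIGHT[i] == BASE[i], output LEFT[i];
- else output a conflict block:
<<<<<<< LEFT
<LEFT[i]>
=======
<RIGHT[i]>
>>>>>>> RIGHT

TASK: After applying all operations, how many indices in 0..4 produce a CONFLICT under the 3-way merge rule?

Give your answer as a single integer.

Final LEFT:  [echo, bravo, foxtrot, india, hotel]
Final RIGHT: [delta, alpha, foxtrot, alpha, hotel]
i=0: L=echo, R=delta=BASE -> take LEFT -> echo
i=1: BASE=india L=bravo R=alpha all differ -> CONFLICT
i=2: L=foxtrot R=foxtrot -> agree -> foxtrot
i=3: BASE=foxtrot L=india R=alpha all differ -> CONFLICT
i=4: L=hotel R=hotel -> agree -> hotel
Conflict count: 2

Answer: 2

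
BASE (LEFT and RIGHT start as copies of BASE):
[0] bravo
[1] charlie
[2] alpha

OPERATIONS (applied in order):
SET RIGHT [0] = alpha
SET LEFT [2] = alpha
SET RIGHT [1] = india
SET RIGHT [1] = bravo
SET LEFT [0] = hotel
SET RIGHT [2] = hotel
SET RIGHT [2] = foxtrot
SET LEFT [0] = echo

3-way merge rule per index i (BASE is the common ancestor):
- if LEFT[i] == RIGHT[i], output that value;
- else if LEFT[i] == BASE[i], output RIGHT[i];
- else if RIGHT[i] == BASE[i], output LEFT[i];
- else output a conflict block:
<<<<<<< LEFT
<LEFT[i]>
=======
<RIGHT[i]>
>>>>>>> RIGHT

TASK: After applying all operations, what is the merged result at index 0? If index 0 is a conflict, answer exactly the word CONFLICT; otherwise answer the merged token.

Answer: CONFLICT

Derivation:
Final LEFT:  [echo, charlie, alpha]
Final RIGHT: [alpha, bravo, foxtrot]
i=0: BASE=bravo L=echo R=alpha all differ -> CONFLICT
i=1: L=charlie=BASE, R=bravo -> take RIGHT -> bravo
i=2: L=alpha=BASE, R=foxtrot -> take RIGHT -> foxtrot
Index 0 -> CONFLICT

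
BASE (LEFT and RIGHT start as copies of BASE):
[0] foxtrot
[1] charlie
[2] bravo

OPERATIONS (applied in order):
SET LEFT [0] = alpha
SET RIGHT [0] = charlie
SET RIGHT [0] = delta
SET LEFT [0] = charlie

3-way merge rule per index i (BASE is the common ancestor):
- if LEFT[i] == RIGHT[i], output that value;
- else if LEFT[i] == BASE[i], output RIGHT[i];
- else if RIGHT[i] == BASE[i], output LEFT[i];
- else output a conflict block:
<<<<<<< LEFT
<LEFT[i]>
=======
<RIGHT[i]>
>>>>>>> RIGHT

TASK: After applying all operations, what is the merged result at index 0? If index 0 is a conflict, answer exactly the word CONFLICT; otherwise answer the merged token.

Answer: CONFLICT

Derivation:
Final LEFT:  [charlie, charlie, bravo]
Final RIGHT: [delta, charlie, bravo]
i=0: BASE=foxtrot L=charlie R=delta all differ -> CONFLICT
i=1: L=charlie R=charlie -> agree -> charlie
i=2: L=bravo R=bravo -> agree -> bravo
Index 0 -> CONFLICT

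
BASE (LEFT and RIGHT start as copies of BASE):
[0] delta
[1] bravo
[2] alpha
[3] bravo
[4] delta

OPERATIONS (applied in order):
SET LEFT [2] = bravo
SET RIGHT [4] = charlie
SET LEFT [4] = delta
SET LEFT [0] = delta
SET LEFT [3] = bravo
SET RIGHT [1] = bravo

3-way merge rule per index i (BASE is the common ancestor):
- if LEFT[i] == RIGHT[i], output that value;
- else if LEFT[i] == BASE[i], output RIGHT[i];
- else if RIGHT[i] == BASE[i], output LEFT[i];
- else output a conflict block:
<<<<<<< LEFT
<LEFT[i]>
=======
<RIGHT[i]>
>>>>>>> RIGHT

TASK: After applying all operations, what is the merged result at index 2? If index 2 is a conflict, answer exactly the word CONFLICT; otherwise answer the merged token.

Answer: bravo

Derivation:
Final LEFT:  [delta, bravo, bravo, bravo, delta]
Final RIGHT: [delta, bravo, alpha, bravo, charlie]
i=0: L=delta R=delta -> agree -> delta
i=1: L=bravo R=bravo -> agree -> bravo
i=2: L=bravo, R=alpha=BASE -> take LEFT -> bravo
i=3: L=bravo R=bravo -> agree -> bravo
i=4: L=delta=BASE, R=charlie -> take RIGHT -> charlie
Index 2 -> bravo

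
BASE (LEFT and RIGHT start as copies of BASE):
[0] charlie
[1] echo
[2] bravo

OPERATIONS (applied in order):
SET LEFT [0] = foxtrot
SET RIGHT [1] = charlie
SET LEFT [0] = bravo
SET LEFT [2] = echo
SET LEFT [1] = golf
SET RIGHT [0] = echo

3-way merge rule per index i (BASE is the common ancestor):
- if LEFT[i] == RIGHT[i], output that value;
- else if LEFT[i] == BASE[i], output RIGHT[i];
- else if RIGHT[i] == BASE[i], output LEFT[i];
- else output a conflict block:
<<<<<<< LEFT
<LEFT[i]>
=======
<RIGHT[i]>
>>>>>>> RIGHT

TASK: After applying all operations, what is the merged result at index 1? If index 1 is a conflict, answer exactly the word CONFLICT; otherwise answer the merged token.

Answer: CONFLICT

Derivation:
Final LEFT:  [bravo, golf, echo]
Final RIGHT: [echo, charlie, bravo]
i=0: BASE=charlie L=bravo R=echo all differ -> CONFLICT
i=1: BASE=echo L=golf R=charlie all differ -> CONFLICT
i=2: L=echo, R=bravo=BASE -> take LEFT -> echo
Index 1 -> CONFLICT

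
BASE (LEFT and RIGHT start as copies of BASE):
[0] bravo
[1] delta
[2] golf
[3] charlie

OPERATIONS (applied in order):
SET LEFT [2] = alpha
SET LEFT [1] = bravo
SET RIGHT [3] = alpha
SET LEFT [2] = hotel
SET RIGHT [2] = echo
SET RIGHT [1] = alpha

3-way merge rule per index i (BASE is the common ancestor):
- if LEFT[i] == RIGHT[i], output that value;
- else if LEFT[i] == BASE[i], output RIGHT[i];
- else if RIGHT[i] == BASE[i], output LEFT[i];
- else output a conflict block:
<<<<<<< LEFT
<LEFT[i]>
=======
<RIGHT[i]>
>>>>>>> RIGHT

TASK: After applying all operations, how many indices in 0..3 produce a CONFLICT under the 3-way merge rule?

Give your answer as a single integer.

Final LEFT:  [bravo, bravo, hotel, charlie]
Final RIGHT: [bravo, alpha, echo, alpha]
i=0: L=bravo R=bravo -> agree -> bravo
i=1: BASE=delta L=bravo R=alpha all differ -> CONFLICT
i=2: BASE=golf L=hotel R=echo all differ -> CONFLICT
i=3: L=charlie=BASE, R=alpha -> take RIGHT -> alpha
Conflict count: 2

Answer: 2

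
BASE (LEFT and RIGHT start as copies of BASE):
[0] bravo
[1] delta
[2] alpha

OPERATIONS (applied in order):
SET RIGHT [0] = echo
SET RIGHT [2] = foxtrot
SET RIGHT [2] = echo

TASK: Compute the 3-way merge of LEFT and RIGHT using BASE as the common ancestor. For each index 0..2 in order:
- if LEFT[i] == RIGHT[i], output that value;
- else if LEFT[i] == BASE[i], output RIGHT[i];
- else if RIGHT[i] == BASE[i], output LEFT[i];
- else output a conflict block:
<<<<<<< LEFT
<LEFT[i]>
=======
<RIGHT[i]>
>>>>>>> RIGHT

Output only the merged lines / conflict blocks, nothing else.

Final LEFT:  [bravo, delta, alpha]
Final RIGHT: [echo, delta, echo]
i=0: L=bravo=BASE, R=echo -> take RIGHT -> echo
i=1: L=delta R=delta -> agree -> delta
i=2: L=alpha=BASE, R=echo -> take RIGHT -> echo

Answer: echo
delta
echo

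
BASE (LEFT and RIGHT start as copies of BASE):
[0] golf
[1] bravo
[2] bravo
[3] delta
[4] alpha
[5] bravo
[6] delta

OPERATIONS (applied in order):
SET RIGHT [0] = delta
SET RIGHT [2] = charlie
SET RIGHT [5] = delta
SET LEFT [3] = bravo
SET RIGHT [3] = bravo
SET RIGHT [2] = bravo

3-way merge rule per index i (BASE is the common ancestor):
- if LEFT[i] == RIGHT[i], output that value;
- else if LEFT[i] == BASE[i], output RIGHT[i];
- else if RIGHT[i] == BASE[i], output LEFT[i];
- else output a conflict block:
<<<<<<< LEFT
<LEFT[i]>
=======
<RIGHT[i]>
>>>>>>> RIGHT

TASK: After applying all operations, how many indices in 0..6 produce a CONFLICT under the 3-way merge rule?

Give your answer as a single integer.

Final LEFT:  [golf, bravo, bravo, bravo, alpha, bravo, delta]
Final RIGHT: [delta, bravo, bravo, bravo, alpha, delta, delta]
i=0: L=golf=BASE, R=delta -> take RIGHT -> delta
i=1: L=bravo R=bravo -> agree -> bravo
i=2: L=bravo R=bravo -> agree -> bravo
i=3: L=bravo R=bravo -> agree -> bravo
i=4: L=alpha R=alpha -> agree -> alpha
i=5: L=bravo=BASE, R=delta -> take RIGHT -> delta
i=6: L=delta R=delta -> agree -> delta
Conflict count: 0

Answer: 0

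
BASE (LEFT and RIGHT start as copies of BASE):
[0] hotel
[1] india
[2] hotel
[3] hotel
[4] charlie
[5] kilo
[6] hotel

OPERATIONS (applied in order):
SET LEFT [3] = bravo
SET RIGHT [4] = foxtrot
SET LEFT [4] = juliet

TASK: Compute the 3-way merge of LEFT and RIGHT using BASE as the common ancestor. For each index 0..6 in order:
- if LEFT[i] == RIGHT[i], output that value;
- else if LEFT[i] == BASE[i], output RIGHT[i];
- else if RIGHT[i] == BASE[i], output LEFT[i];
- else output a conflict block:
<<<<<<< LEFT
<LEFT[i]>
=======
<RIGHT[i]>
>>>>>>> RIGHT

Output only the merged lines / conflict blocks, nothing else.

Answer: hotel
india
hotel
bravo
<<<<<<< LEFT
juliet
=======
foxtrot
>>>>>>> RIGHT
kilo
hotel

Derivation:
Final LEFT:  [hotel, india, hotel, bravo, juliet, kilo, hotel]
Final RIGHT: [hotel, india, hotel, hotel, foxtrot, kilo, hotel]
i=0: L=hotel R=hotel -> agree -> hotel
i=1: L=india R=india -> agree -> india
i=2: L=hotel R=hotel -> agree -> hotel
i=3: L=bravo, R=hotel=BASE -> take LEFT -> bravo
i=4: BASE=charlie L=juliet R=foxtrot all differ -> CONFLICT
i=5: L=kilo R=kilo -> agree -> kilo
i=6: L=hotel R=hotel -> agree -> hotel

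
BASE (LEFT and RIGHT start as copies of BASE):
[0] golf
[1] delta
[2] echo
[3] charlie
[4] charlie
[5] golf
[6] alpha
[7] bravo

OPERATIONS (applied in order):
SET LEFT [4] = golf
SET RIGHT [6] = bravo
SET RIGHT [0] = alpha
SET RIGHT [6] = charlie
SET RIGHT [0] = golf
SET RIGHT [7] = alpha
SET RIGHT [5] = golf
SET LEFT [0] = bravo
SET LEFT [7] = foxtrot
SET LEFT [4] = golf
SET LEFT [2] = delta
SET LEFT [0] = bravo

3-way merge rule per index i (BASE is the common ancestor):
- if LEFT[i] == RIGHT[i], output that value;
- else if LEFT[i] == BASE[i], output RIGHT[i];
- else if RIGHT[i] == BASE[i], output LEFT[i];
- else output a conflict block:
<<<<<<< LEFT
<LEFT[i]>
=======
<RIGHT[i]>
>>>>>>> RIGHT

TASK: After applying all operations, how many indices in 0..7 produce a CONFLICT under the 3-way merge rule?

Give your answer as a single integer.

Answer: 1

Derivation:
Final LEFT:  [bravo, delta, delta, charlie, golf, golf, alpha, foxtrot]
Final RIGHT: [golf, delta, echo, charlie, charlie, golf, charlie, alpha]
i=0: L=bravo, R=golf=BASE -> take LEFT -> bravo
i=1: L=delta R=delta -> agree -> delta
i=2: L=delta, R=echo=BASE -> take LEFT -> delta
i=3: L=charlie R=charlie -> agree -> charlie
i=4: L=golf, R=charlie=BASE -> take LEFT -> golf
i=5: L=golf R=golf -> agree -> golf
i=6: L=alpha=BASE, R=charlie -> take RIGHT -> charlie
i=7: BASE=bravo L=foxtrot R=alpha all differ -> CONFLICT
Conflict count: 1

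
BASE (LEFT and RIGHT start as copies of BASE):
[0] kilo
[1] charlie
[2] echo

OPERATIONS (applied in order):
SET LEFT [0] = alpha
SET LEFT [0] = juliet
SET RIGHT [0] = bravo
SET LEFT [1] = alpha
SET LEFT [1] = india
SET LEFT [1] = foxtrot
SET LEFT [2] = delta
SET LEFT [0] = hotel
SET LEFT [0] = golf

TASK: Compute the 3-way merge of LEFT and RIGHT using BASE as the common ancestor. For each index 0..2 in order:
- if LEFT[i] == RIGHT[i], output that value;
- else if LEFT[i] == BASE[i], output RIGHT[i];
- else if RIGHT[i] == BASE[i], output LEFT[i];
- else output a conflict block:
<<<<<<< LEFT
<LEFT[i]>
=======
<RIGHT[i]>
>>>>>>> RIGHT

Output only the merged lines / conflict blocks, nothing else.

Answer: <<<<<<< LEFT
golf
=======
bravo
>>>>>>> RIGHT
foxtrot
delta

Derivation:
Final LEFT:  [golf, foxtrot, delta]
Final RIGHT: [bravo, charlie, echo]
i=0: BASE=kilo L=golf R=bravo all differ -> CONFLICT
i=1: L=foxtrot, R=charlie=BASE -> take LEFT -> foxtrot
i=2: L=delta, R=echo=BASE -> take LEFT -> delta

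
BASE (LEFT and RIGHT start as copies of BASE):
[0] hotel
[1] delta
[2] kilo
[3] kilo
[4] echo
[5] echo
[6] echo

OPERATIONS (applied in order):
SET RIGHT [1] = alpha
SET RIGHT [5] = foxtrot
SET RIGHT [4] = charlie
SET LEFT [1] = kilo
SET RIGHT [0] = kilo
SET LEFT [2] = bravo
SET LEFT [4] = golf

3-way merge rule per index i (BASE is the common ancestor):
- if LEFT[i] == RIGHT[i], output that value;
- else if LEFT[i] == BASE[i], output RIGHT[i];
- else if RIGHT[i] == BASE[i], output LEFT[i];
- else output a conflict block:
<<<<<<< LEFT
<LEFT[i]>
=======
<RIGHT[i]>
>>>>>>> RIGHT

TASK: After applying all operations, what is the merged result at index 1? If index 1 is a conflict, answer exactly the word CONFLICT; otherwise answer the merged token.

Answer: CONFLICT

Derivation:
Final LEFT:  [hotel, kilo, bravo, kilo, golf, echo, echo]
Final RIGHT: [kilo, alpha, kilo, kilo, charlie, foxtrot, echo]
i=0: L=hotel=BASE, R=kilo -> take RIGHT -> kilo
i=1: BASE=delta L=kilo R=alpha all differ -> CONFLICT
i=2: L=bravo, R=kilo=BASE -> take LEFT -> bravo
i=3: L=kilo R=kilo -> agree -> kilo
i=4: BASE=echo L=golf R=charlie all differ -> CONFLICT
i=5: L=echo=BASE, R=foxtrot -> take RIGHT -> foxtrot
i=6: L=echo R=echo -> agree -> echo
Index 1 -> CONFLICT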